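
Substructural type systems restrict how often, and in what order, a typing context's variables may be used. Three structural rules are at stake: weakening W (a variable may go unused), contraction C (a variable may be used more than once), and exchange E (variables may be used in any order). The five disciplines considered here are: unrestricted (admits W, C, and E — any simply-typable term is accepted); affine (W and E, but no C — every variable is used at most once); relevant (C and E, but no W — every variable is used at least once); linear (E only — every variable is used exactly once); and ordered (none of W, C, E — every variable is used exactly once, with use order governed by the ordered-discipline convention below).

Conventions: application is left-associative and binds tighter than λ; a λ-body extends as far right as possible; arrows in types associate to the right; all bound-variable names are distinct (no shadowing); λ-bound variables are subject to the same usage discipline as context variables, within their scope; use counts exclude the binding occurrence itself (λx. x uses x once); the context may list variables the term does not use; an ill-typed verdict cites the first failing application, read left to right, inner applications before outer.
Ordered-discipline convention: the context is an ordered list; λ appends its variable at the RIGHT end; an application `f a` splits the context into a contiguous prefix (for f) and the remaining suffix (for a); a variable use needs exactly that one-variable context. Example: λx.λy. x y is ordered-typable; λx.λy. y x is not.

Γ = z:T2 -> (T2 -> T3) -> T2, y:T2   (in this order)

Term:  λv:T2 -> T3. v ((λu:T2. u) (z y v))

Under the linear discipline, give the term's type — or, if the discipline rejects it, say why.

not well-typed under linear — repeated use of v ×2
usage: z=1, y=1, v (λ-bound)=2, u (λ-bound)=1
left-to-right use order: v, u, z, y, v
typing: well-typed at (T2 -> T3) -> T3
across the five disciplines: ordered ✗, linear ✗, affine ✗, relevant ✓, unrestricted ✓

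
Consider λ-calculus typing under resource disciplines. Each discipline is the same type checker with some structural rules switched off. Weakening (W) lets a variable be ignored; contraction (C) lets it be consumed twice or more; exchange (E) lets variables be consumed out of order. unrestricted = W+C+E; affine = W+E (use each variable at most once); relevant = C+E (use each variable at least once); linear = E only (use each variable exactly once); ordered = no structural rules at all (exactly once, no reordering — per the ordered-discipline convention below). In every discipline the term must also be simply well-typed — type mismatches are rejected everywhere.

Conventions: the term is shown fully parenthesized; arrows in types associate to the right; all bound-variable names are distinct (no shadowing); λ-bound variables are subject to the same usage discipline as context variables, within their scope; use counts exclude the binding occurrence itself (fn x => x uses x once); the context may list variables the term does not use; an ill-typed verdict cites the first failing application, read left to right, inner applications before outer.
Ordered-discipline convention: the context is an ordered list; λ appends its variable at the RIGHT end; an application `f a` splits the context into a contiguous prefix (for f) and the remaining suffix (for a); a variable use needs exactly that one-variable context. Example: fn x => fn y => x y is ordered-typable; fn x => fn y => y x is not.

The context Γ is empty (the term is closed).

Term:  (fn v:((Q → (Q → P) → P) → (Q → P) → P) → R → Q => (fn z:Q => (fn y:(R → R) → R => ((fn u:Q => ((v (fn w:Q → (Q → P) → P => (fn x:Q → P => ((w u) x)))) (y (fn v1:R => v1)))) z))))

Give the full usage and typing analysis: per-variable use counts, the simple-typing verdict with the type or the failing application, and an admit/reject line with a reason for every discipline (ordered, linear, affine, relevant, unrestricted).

usage: v (λ-bound): 1×; z (λ-bound): 1×; y (λ-bound): 1×; u (λ-bound): 1×; w (λ-bound): 1×; x (λ-bound): 1×; v1 (λ-bound): 1×
left-to-right use order: v, w, u, x, y, v1, z
typing: ✓ — (((Q → (Q → P) → P) → (Q → P) → P) → R → Q) → Q → ((R → R) → R) → Q
ordered ✗ (no contiguous prefix/suffix split fits v, w, u, x, y, v1, z)
linear ✓ (exactly-once usage across v, z, y, u, w, x, v1)
affine ✓ (no duplicate uses among v, z, y, u, w, x, v1)
relevant ✓ (at least one use each (v, z, y, u, w, x, v1))
unrestricted ✓ (type-checks ((((Q → (Q → P) → P) → (Q → P) → P) → R → Q) → Q → ((R → R) → R) → Q) and nothing is barred)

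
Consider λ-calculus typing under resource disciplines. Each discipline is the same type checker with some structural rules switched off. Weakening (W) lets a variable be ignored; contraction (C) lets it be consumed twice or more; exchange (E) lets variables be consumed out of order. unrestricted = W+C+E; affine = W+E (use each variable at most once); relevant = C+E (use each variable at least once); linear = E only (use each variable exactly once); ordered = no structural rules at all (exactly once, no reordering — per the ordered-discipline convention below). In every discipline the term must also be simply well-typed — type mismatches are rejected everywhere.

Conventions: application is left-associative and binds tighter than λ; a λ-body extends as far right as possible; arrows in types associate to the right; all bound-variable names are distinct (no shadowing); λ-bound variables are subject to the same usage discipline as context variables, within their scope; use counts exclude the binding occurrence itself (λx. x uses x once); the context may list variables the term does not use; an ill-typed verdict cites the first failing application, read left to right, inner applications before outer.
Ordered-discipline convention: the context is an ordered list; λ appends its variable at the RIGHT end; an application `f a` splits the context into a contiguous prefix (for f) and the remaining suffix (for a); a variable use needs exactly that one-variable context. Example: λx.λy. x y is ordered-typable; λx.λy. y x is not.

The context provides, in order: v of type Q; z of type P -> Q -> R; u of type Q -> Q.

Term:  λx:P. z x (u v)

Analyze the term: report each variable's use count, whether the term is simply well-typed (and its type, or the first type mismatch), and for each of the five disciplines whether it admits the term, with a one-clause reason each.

variable uses: v: 1, z: 1, u: 1, x (bound): 1
use order (left to right): z, x, u, v
typing: ✓ — P -> R
ordered: ✗ — needs exchange: uses follow z, x, u, v
linear: ✓ — each of v, z, u, x used exactly once
affine: ✓ — v, z, u, x: no repeats, contraction unneeded
relevant: ✓ — none of v, z, u, x goes unused
unrestricted: ✓ — typability at P -> R is all that's needed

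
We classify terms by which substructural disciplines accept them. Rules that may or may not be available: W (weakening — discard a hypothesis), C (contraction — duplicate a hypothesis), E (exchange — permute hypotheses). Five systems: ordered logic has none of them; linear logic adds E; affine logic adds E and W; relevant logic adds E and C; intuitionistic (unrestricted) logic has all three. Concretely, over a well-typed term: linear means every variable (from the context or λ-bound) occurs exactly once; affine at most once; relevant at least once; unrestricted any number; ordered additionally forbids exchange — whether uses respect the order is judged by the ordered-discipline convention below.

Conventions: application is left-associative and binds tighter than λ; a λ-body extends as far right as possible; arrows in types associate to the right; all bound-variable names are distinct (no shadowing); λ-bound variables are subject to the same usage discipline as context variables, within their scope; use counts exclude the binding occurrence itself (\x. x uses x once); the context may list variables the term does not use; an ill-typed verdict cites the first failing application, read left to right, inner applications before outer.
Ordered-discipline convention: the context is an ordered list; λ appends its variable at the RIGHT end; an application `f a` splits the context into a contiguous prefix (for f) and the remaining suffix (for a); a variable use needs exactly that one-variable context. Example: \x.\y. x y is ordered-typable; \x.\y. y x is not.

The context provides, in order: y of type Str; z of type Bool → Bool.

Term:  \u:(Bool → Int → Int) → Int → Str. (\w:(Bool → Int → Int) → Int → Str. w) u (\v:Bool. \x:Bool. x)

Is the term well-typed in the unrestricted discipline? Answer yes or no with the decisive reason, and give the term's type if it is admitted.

no — fails simple typing
variable uses: y ×0; z ×0; u (λ-bound) ×1; w (λ-bound) ×1; v (λ-bound) ×0; x (λ-bound) ×1
use order (left to right): w, u, x
typing: ill-typed: an argument Bool → Bool → Bool mismatches the expected Bool → Int → Int
all disciplines: ordered ✗; linear ✗; affine ✗; relevant ✗; unrestricted ✗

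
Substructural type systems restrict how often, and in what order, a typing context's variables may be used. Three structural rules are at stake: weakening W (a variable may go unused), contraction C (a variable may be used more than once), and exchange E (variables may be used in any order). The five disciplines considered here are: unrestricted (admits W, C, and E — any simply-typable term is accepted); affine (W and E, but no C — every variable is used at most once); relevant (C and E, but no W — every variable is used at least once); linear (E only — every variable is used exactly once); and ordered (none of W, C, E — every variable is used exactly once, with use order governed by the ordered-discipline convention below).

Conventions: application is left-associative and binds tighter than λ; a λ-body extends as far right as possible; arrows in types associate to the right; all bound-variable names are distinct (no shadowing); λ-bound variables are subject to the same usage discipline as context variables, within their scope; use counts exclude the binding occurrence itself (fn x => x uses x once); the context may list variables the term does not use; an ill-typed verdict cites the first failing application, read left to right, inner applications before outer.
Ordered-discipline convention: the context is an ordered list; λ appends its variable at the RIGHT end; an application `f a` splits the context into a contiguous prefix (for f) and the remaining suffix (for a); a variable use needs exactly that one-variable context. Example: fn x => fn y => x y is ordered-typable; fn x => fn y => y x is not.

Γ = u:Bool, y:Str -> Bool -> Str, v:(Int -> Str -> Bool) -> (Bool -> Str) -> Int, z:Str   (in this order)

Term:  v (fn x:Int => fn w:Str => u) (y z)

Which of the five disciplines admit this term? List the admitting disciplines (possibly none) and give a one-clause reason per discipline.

admitted in: affine, unrestricted
counts: u: 1×; y: 1×; v: 1×; z: 1×; x [bound]: 0×; w [bound]: 0×
left-to-right use order: v, u, y, z
typing: well-typed at Int
ordered: ✗, unused: x, w — weakening required
linear: ✗, unused: x, w — weakening required
affine: ✓, no duplicate uses among u, y, v, z, x, w
relevant: ✗, unused: x, w — weakening required
unrestricted: ✓, typability at Int is all that's needed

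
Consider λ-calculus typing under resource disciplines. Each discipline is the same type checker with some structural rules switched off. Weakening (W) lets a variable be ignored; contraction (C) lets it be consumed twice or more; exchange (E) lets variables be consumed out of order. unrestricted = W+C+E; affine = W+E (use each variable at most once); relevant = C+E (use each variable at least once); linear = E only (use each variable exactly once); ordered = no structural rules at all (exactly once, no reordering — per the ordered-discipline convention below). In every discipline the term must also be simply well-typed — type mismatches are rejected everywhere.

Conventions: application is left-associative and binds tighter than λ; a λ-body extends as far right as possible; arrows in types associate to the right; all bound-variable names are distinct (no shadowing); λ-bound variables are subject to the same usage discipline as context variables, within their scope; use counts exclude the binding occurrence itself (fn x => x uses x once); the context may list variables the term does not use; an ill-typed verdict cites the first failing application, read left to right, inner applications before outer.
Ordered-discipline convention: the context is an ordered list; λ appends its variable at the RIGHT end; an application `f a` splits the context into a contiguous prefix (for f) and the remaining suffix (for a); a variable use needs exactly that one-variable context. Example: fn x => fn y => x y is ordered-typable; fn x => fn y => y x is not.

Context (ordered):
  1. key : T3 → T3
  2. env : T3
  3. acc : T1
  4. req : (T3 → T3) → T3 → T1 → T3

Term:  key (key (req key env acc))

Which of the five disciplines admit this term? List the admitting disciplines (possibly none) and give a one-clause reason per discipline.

admitting disciplines: relevant, unrestricted
variable uses: key: 3×; env: 1×; acc: 1×; req: 1×
order of uses: key, key, req, key, env, acc
typing: well-typed at T3
ordered: ✗, key ×3 used more than once (contraction)
linear: ✗, key ×3 used more than once (contraction)
affine: ✗, key ×3 used more than once (contraction)
relevant: ✓, at least one use each (key, env, acc, req)
unrestricted: ✓, typability at T3 is all that's needed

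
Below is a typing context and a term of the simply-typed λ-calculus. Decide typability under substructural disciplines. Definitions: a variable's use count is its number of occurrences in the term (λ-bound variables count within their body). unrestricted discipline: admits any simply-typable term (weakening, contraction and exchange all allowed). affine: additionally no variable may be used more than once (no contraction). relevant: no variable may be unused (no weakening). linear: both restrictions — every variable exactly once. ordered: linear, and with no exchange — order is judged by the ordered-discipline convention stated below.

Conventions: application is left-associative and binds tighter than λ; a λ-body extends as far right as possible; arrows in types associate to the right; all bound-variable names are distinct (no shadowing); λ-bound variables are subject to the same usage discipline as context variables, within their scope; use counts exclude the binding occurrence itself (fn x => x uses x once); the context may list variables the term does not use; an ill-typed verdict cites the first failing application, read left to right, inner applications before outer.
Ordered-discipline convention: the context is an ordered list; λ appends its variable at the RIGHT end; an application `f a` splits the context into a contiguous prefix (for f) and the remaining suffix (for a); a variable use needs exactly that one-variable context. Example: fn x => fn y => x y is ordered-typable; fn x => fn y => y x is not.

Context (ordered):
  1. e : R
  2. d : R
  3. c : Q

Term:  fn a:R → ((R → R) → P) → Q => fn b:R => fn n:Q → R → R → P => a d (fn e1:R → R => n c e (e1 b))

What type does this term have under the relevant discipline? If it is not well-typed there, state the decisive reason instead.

term : (R → ((R → R) → P) → Q) → R → (Q → R → R → P) → Q
counts: e: 1, d: 1, c: 1, a (bound): 1, b (bound): 1, n (bound): 1, e1 (bound): 1
left-to-right use order: a, d, n, c, e, e1, b
typing: the term checks, with type (R → ((R → R) → P) → Q) → R → (Q → R → R → P) → Q
across the five disciplines: ordered ✗ · linear ✓ · affine ✓ · relevant ✓ · unrestricted ✓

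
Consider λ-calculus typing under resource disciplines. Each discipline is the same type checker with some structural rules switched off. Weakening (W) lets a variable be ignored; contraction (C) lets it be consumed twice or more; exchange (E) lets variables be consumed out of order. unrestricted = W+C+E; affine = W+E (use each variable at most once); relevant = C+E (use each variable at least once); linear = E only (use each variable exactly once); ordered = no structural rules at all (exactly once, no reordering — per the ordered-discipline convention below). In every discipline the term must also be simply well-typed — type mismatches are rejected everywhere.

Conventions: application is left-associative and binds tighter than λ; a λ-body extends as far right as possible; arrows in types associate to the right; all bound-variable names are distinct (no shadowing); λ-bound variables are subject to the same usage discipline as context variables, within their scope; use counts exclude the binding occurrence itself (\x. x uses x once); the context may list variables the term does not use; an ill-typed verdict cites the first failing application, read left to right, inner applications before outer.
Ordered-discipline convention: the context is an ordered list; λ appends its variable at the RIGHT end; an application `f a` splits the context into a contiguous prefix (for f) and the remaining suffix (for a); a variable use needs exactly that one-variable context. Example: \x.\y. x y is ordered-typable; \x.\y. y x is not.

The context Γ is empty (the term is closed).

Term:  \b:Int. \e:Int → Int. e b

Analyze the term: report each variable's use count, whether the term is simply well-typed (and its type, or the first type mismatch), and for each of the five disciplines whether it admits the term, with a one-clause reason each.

usage: b [bound]: 1; e [bound]: 1
use order (left to right): e, b
typing: the term checks, with type Int → (Int → Int) → Int
ordered: ✗ — needs exchange: uses follow e, b
linear: ✓ — each of b, e used exactly once
affine: ✓ — no duplicate uses among b, e
relevant: ✓ — at least one use each (b, e)
unrestricted: ✓ — well-typed at Int → (Int → Int) → Int; no restrictions here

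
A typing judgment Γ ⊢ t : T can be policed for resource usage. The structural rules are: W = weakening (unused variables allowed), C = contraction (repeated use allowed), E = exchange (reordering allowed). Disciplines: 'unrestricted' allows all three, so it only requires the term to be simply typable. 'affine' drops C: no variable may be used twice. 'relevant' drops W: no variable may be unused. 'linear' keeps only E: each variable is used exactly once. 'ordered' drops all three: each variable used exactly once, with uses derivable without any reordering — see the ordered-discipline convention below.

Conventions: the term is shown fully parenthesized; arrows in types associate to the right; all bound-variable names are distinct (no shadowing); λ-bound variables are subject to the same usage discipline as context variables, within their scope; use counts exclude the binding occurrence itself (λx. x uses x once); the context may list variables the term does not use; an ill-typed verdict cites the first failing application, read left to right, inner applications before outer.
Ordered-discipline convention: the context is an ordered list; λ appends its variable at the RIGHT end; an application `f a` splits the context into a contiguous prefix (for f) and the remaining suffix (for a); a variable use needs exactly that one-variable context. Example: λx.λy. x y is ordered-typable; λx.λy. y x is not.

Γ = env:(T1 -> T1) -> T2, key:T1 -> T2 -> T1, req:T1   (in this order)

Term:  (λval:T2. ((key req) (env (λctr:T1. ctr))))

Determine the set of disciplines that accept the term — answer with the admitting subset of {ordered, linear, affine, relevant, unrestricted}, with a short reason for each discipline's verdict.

admitted in: affine, unrestricted
usage: env: 1×, key: 1×, req: 1×, val (bound): 0×, ctr (bound): 1×
left-to-right use order: key, req, env, ctr
typing: ✓ — T2 -> T1
ordered ✗ (needs weakening: val unused)
linear ✗ (needs weakening: val unused)
affine ✓ (none of env, key, req, val, ctr used more than once)
relevant ✗ (needs weakening: val unused)
unrestricted ✓ (typability at T2 -> T1 is all that's needed)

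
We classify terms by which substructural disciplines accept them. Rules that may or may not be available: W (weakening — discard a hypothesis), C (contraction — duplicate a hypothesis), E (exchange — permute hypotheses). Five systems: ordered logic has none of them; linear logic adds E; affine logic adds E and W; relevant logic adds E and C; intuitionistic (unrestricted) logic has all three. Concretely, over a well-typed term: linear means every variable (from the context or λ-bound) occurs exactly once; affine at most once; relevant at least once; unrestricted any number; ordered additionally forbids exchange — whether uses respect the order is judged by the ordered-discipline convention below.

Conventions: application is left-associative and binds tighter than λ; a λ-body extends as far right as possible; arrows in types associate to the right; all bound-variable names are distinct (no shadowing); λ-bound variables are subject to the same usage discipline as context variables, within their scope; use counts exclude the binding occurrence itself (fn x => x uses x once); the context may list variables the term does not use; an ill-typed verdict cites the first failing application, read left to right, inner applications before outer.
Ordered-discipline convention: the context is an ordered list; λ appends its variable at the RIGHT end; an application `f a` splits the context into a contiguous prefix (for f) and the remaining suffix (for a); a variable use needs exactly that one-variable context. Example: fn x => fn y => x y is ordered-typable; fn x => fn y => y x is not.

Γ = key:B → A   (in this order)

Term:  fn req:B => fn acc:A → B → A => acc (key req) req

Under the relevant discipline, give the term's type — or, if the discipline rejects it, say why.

term : B → (A → B → A) → A
counts: key: 1×, req (λ-bound): 2×, acc (λ-bound): 1×
use order (left to right): acc, key, req, req
typing: the term checks, with type B → (A → B → A) → A
per-discipline verdicts: ordered ✗ | linear ✗ | affine ✗ | relevant ✓ | unrestricted ✓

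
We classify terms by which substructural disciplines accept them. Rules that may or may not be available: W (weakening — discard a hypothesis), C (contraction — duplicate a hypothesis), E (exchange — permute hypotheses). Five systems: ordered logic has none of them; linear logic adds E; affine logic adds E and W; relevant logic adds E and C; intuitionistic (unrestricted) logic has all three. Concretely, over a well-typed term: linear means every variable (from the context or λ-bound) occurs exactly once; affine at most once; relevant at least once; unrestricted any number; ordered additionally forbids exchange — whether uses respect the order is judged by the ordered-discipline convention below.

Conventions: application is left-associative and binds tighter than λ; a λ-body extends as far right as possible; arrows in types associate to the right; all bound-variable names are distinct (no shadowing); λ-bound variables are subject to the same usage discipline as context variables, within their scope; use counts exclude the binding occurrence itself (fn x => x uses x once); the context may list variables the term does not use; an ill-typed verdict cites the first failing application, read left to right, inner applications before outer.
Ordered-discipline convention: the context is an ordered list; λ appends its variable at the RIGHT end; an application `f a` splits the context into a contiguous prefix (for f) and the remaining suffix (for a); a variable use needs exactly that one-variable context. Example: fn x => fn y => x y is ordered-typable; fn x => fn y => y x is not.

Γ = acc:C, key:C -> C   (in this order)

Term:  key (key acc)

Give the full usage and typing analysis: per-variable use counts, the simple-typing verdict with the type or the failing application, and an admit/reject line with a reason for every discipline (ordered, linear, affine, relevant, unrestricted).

usage: acc: 1, key: 2
uses in reading order: key, key, acc
typing: well-typed — term : C
ordered: ✗ — uses contraction: key ×2
linear: ✗ — uses contraction: key ×2
affine: ✗ — uses contraction: key ×2
relevant: ✓ — at least one use each (acc, key)
unrestricted: ✓ — typability at C is all that's needed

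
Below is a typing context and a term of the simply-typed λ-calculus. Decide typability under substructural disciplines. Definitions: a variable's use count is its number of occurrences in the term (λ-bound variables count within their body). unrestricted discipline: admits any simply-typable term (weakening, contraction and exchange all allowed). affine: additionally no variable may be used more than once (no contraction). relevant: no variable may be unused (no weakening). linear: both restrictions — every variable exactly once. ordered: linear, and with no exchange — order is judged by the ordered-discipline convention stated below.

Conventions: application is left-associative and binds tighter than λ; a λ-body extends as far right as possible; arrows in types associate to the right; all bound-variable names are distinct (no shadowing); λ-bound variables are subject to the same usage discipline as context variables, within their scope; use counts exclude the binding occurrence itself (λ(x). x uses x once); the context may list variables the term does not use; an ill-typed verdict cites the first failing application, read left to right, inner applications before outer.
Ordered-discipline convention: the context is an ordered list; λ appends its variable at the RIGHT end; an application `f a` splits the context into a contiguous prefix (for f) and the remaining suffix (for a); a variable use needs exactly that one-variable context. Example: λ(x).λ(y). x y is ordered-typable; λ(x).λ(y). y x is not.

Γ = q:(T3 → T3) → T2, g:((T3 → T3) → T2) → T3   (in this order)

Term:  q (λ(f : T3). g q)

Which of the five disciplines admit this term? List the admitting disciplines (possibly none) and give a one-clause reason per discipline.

admitted in: unrestricted
counts: q: 2×, g: 1×, f [bound]: 0×
use order (left to right): q, g, q
typing: well-typed at T2
ordered: ✗, needs contraction — q ×2; f never used (weakening)
linear: ✗, needs contraction — q ×2; f never used (weakening)
affine: ✗, needs contraction — q ×2
relevant: ✗, f never used (weakening)
unrestricted: ✓, well-typed at T2; no restrictions here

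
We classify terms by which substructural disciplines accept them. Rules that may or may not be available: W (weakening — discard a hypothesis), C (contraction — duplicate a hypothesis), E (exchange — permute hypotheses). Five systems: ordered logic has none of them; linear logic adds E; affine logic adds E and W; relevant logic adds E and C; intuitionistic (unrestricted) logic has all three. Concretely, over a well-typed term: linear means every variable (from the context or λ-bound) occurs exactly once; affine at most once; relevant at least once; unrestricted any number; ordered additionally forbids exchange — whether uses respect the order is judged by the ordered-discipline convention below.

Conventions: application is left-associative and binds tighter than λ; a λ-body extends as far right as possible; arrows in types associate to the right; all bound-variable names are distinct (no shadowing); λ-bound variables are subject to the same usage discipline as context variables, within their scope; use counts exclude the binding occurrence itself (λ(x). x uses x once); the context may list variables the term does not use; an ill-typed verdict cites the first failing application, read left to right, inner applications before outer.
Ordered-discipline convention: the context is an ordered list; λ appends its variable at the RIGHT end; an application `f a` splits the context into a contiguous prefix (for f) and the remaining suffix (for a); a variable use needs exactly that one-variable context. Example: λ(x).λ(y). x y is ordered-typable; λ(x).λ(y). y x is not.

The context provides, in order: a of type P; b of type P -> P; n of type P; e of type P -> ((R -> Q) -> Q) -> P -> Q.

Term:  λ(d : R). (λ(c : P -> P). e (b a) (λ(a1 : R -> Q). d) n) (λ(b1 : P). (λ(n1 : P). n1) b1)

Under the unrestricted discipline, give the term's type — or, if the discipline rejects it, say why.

not well-typed under unrestricted — not simply typable
variable uses: a: 1; b: 1; n: 1; e: 1; d [bound]: 1; c [bound]: 0; a1 [bound]: 0; b1 [bound]: 1; n1 [bound]: 1
order of uses: e, b, a, d, n, n1, b1
typing: ill-typed: an application expects (R -> Q) -> Q but receives (R -> Q) -> R
per-discipline verdicts: ordered ✗ · linear ✗ · affine ✗ · relevant ✗ · unrestricted ✗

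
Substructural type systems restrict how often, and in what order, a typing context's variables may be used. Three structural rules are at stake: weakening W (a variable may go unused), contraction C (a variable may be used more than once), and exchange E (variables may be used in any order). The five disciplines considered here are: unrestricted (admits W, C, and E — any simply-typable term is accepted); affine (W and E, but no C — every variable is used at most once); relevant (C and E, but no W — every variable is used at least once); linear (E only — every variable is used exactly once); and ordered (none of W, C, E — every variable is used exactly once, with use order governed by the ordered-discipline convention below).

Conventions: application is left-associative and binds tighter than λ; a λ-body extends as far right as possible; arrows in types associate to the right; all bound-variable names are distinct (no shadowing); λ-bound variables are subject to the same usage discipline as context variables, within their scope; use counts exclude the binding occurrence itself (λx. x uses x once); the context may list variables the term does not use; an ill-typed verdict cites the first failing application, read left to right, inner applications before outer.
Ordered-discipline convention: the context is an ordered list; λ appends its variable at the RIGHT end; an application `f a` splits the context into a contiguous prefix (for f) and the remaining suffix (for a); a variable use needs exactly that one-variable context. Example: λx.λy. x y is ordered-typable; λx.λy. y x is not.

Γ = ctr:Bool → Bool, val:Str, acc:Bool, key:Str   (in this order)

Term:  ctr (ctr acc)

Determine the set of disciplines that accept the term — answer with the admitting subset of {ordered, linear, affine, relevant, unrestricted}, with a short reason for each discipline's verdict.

admitted by: unrestricted
variable uses: ctr: 2, val: 0, acc: 1, key: 0
use order (left to right): ctr, ctr, acc
typing: well-typed at Bool
ordered: ✗ — uses contraction: ctr ×2; needs weakening: val, key unused
linear: ✗ — uses contraction: ctr ×2; needs weakening: val, key unused
affine: ✗ — uses contraction: ctr ×2
relevant: ✗ — needs weakening: val, key unused
unrestricted: ✓ — typability at Bool is all that's needed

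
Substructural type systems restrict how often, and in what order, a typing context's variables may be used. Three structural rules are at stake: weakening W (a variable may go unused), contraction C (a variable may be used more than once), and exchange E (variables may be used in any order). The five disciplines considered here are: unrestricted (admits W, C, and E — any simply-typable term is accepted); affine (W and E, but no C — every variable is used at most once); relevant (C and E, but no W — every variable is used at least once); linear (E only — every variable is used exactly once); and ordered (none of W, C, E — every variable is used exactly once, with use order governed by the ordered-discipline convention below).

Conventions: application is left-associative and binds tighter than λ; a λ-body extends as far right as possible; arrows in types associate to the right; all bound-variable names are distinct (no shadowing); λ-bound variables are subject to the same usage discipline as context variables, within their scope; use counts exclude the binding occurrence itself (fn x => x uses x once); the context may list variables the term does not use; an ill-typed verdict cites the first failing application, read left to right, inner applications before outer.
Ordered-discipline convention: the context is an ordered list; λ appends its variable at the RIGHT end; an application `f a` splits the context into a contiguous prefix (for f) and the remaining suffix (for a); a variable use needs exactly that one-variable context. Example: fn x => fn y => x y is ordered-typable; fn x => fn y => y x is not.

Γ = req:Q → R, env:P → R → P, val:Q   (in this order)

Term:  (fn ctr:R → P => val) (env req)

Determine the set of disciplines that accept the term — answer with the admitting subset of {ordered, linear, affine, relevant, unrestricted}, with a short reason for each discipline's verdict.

admitted by: none
use counts: req: 1; env: 1; val: 1; ctr [bound]: 0
uses in reading order: val, env, req
typing: ill-typed: an application expects P but receives Q → R
ordered: ✗ — the type mismatch rejects it
linear: ✗ — not simply typable
affine: ✗ — fails simple typing
relevant: ✗ — a type mismatch blocks all five
unrestricted: ✗ — the type mismatch rejects it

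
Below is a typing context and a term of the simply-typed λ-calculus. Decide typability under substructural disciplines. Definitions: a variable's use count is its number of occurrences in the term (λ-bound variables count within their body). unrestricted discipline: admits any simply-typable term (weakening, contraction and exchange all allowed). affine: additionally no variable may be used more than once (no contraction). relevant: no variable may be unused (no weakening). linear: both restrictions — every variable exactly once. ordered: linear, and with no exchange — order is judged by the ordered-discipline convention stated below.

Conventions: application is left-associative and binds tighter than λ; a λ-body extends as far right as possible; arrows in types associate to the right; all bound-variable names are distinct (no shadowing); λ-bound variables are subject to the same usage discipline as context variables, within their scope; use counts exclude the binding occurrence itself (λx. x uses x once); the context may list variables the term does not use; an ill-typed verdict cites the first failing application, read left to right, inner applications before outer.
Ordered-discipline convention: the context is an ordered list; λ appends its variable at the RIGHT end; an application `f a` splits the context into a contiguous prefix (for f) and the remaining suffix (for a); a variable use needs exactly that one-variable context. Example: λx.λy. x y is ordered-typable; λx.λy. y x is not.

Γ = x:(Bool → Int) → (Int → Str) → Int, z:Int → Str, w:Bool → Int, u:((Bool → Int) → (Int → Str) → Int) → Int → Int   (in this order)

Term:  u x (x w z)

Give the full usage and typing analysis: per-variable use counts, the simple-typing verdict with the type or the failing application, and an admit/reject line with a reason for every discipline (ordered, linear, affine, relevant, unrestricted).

usage: x=2; z=1; w=1; u=1
order of uses: u, x, x, w, z
typing: well-typed at Int
ordered ✗ (needs contraction — x ×2)
linear ✗ (needs contraction — x ×2)
affine ✗ (needs contraction — x ×2)
relevant ✓ (every one of x, z, w, u appears)
unrestricted ✓ (well-typed at Int; no restrictions here)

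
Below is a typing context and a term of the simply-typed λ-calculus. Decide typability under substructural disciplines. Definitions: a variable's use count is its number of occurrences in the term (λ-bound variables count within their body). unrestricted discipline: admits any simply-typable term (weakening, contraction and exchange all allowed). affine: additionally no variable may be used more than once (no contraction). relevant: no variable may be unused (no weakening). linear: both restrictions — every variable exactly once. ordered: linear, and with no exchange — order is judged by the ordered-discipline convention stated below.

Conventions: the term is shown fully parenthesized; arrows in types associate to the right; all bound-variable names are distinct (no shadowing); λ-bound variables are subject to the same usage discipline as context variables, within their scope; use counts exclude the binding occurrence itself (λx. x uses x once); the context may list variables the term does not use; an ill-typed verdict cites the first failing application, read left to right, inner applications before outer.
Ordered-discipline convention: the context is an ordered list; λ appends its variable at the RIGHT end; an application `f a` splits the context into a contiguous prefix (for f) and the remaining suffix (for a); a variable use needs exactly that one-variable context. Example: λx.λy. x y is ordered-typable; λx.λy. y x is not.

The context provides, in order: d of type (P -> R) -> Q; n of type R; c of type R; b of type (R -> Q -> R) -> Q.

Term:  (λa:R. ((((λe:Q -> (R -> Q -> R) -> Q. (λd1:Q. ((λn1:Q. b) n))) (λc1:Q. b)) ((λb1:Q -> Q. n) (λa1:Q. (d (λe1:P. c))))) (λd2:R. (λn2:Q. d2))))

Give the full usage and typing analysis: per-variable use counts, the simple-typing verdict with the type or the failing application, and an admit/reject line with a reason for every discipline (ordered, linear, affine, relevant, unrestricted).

usage: d ×1, n ×2, c ×1, b ×2, a (bound) ×0, e (bound) ×0, d1 (bound) ×0, n1 (bound) ×0, c1 (bound) ×0, b1 (bound) ×0, a1 (bound) ×0, e1 (bound) ×0, d2 (bound) ×1, n2 (bound) ×0
order of uses: b, n, b, n, d, c, d2
typing: ill-typed: argument of type R where Q is required
ordered: ✗ — a type mismatch blocks all five
linear: ✗ — the type mismatch rejects it
affine: ✗ — not simply typable
relevant: ✗ — fails simple typing
unrestricted: ✗ — a type mismatch blocks all five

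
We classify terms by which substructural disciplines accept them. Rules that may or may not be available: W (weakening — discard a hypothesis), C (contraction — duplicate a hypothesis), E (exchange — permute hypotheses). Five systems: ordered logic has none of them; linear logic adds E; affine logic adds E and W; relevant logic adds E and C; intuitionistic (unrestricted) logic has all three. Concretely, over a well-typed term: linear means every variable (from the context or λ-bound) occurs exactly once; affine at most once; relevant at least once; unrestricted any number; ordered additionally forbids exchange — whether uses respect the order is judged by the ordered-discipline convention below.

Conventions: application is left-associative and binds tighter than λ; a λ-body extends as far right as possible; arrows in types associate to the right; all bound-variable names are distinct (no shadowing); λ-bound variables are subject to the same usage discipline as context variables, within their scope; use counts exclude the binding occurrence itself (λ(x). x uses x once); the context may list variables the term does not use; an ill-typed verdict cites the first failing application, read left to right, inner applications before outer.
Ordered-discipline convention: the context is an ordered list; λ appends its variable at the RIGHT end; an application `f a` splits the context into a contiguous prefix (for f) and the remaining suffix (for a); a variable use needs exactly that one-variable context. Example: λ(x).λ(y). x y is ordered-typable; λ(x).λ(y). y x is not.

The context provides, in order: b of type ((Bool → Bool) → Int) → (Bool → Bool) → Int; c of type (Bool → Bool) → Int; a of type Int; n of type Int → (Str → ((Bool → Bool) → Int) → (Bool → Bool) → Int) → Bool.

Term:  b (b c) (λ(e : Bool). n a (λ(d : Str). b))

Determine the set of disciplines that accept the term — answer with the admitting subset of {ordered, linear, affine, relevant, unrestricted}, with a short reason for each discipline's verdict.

accepted by: unrestricted
counts: b: 3×, c: 1×, a: 1×, n: 1×, e [bound]: 0×, d [bound]: 0×
order of uses: b, b, c, n, a, b
typing: ✓ — Int
ordered ✗ (uses contraction: b ×3; e, d left unused)
linear ✗ (uses contraction: b ×3; e, d left unused)
affine ✗ (uses contraction: b ×3)
relevant ✗ (e, d left unused)
unrestricted ✓ (well-typed at Int; no restrictions here)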